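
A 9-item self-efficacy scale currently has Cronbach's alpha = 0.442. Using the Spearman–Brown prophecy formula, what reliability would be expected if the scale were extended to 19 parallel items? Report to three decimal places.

Length factor m = 19/9 = 2.1111
α' = m·α / (1 + (m−1)·α)
   = 19/9 × 0.442 / (1 + (19/9 − 1) × 0.442)
   = 0.9331 / 1.4911 = 0.626

predicted reliability = 0.626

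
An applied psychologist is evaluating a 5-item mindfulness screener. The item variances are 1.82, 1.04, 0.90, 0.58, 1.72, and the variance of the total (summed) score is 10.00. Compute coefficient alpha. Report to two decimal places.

Σσᵢ² = 1.82 + 1.04 + 0.90 + 0.58 + 1.72 = 6.06
α = (k/(k−1))·(1 − Σσᵢ²/total variance) = (5/4)·(1 − 6.06/10.00) = 0.49

α = 0.49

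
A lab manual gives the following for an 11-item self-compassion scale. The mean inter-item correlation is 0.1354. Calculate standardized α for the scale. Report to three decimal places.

standardized α = 0.633

Standardized α = k·r̄ / (1 + (k−1)·r̄) = 11 × 0.1354 / (1 + 10 × 0.1354)
  = 1.4894 / 2.3540 = 0.633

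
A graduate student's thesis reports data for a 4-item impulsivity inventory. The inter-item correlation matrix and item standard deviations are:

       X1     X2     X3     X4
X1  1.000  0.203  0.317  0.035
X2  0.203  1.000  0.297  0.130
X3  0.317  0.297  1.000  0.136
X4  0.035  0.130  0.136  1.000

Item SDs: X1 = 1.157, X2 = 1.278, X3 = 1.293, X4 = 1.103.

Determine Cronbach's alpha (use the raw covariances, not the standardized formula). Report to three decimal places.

Cronbach's alpha = 0.487

Σσ²ᵢ = 1.157² + 1.278² + 1.293² + 1.103² = 5.8604
Covariances σ_ij = r_ij · s_i · s_j:
  σ(X1,X2) = 0.203 × 1.157 × 1.278 = 0.3002
  σ(X1,X3) = 0.317 × 1.157 × 1.293 = 0.4742
  σ(X1,X4) = 0.035 × 1.157 × 1.103 = 0.0447
  σ(X2,X3) = 0.297 × 1.278 × 1.293 = 0.4908
  σ(X2,X4) = 0.130 × 1.278 × 1.103 = 0.1833
  σ(X3,X4) = 0.136 × 1.293 × 1.103 = 0.1940
σ²_T = Σσ²ᵢ + 2·Σσ_ij = 5.8604 + 2 × 1.6872 = 9.2348
α = (4/3)·(1 − 5.8604/9.2348) = 0.487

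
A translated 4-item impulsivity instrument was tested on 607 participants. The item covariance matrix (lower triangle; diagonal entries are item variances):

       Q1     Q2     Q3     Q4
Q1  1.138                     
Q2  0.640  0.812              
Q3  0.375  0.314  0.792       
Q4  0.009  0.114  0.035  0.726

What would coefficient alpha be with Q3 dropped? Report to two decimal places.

Remaining items: Q1, Q2, Q4 (k = 3).
Σσ²ᵢ = 1.138 + 0.812 + 0.726 = 2.676
σ²_T = 2.676 + 2 × 0.763 = 4.202
α (item deleted) = (3/2)·(1 − 2.676/4.202) = 0.54

coefficient alpha = 0.54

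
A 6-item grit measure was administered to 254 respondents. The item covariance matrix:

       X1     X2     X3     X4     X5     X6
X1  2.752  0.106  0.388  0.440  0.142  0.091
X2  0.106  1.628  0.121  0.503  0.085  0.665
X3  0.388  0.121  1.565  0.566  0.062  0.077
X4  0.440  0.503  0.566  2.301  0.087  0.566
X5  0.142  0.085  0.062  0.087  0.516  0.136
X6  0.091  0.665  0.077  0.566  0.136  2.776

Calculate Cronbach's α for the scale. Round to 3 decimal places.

α = 0.494

Σσᵢ² = 2.752 + 1.628 + 1.565 + 2.301 + 0.516 + 2.776 = 11.538
Σ_{i<j} σ_ij = 4.035
σ²_T = 11.538 + 2 × 4.035 = 19.608
α = (k/(k−1))·(1 − Σσᵢ²/σ²_T) = (6/5)·(1 − 11.538/19.608) = 0.494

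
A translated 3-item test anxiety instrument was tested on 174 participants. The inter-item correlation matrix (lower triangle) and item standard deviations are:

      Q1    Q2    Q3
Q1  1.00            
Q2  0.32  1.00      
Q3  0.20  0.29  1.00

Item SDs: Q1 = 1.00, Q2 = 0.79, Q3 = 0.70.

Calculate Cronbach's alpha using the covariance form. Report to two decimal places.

Cronbach's alpha = 0.52

Σσ²ᵢ = 1.00² + 0.79² + 0.70² = 2.1141
Covariances σ_ij = r_ij · s_i · s_j:
  σ(Q1,Q2) = 0.32 × 1.00 × 0.79 = 0.2528
  σ(Q1,Q3) = 0.20 × 1.00 × 0.70 = 0.1400
  σ(Q2,Q3) = 0.29 × 0.79 × 0.70 = 0.1604
σ²_T = Σσ²ᵢ + 2·Σσ_ij = 2.1141 + 2 × 0.5532 = 3.2205
α = (3/2)·(1 − 2.1141/3.2205) = 0.52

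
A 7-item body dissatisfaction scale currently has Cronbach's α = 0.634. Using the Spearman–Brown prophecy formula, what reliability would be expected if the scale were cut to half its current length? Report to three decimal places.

Length factor m = 1/2
α' = m·α / (1 − (1−m)·α)
   = 1/2 × 0.634 / (1 − (1 − 1/2) × 0.634)
   = 0.3170 / 0.6830 = 0.464

predicted reliability = 0.464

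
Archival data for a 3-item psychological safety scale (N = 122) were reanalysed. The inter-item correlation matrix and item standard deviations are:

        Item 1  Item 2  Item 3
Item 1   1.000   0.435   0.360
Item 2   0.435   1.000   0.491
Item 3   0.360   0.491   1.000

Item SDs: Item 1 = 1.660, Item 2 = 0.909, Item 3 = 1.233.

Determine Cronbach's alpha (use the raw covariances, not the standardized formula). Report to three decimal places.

α = 0.649

Σσ²ᵢ = 1.660² + 0.909² + 1.233² = 5.1022
Covariances σ_ij = r_ij · s_i · s_j:
  σ(Item 1,Item 2) = 0.435 × 1.660 × 0.909 = 0.6564
  σ(Item 1,Item 3) = 0.360 × 1.660 × 1.233 = 0.7368
  σ(Item 2,Item 3) = 0.491 × 0.909 × 1.233 = 0.5503
σ²_T = Σσ²ᵢ + 2·Σσ_ij = 5.1022 + 2 × 1.9435 = 8.9892
α = (3/2)·(1 − 5.1022/8.9892) = 0.649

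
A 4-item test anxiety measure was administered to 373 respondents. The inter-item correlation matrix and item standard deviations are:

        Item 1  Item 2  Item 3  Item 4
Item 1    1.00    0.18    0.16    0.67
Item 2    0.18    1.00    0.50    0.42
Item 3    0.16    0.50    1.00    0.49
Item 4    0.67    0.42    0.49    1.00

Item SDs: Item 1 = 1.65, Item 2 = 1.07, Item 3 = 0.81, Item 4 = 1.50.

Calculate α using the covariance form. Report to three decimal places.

Σσ²ᵢ = 1.65² + 1.07² + 0.81² + 1.50² = 6.7735
Covariances σ_ij = r_ij · s_i · s_j:
  σ(Item 1,Item 2) = 0.18 × 1.65 × 1.07 = 0.3178
  σ(Item 1,Item 3) = 0.16 × 1.65 × 0.81 = 0.2138
  σ(Item 1,Item 4) = 0.67 × 1.65 × 1.50 = 1.6582
  σ(Item 2,Item 3) = 0.50 × 1.07 × 0.81 = 0.4334
  σ(Item 2,Item 4) = 0.42 × 1.07 × 1.50 = 0.6741
  σ(Item 3,Item 4) = 0.49 × 0.81 × 1.50 = 0.5954
σ²_T = Σσ²ᵢ + 2·Σσ_ij = 6.7735 + 2 × 3.8927 = 14.5589
α = (4/3)·(1 − 6.7735/14.5589) = 0.713

α = 0.713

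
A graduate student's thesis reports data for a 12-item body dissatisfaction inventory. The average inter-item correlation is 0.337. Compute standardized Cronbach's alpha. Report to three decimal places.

α = 0.859

Standardized α = k·r̄ / (1 + (k−1)·r̄) = 12 × 0.337 / (1 + 11 × 0.337)
  = 4.0440 / 4.7070 = 0.859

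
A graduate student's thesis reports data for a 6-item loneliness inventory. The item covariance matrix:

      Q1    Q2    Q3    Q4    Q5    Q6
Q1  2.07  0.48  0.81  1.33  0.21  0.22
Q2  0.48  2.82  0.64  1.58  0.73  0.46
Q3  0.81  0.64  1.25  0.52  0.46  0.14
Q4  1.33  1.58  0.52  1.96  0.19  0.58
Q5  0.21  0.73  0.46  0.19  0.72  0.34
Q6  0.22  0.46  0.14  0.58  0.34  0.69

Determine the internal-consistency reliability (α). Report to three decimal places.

sum of item variances = 2.07 + 2.82 + 1.25 + 1.96 + 0.72 + 0.69 = 9.51
Σ_{i<j} σ_ij = 8.69
σ²_T = 9.51 + 2 × 8.69 = 26.89
α = (k/(k−1))·(1 − sum of item variances/σ²_T) = (6/5)·(1 − 9.51/26.89) = 0.776

α = 0.776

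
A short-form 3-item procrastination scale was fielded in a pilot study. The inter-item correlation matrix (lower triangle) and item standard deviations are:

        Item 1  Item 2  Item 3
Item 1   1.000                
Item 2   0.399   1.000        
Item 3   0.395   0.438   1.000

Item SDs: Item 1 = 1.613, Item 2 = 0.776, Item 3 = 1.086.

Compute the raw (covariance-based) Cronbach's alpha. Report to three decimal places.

α = 0.624

Σσ²ᵢ = 1.613² + 0.776² + 1.086² = 4.3833
Covariances σ_ij = r_ij · s_i · s_j:
  σ(Item 1,Item 2) = 0.399 × 1.613 × 0.776 = 0.4994
  σ(Item 1,Item 3) = 0.395 × 1.613 × 1.086 = 0.6919
  σ(Item 2,Item 3) = 0.438 × 0.776 × 1.086 = 0.3691
σ²_T = Σσ²ᵢ + 2·Σσ_ij = 4.3833 + 2 × 1.5604 = 7.5041
α = (3/2)·(1 − 4.3833/7.5041) = 0.624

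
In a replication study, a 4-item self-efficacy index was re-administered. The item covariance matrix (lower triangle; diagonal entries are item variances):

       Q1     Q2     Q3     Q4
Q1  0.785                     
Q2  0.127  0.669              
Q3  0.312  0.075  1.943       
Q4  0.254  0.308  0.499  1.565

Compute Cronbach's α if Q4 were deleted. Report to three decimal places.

α = 0.348

Remaining items: Q1, Q2, Q3 (k = 3).
Σσᵢ² = 0.785 + 0.669 + 1.943 = 3.397
σ²_T = 3.397 + 2 × 0.514 = 4.425
α (item deleted) = (3/2)·(1 − 3.397/4.425) = 0.348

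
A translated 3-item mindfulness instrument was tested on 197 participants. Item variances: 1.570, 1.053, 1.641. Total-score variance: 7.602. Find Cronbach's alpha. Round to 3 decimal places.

ΣVar(i) = 1.570 + 1.053 + 1.641 = 4.264
α = (k/(k−1))·(1 − ΣVar(i)/Var(T)) = (3/2)·(1 − 4.264/7.602) = 0.659

Cronbach's alpha = 0.659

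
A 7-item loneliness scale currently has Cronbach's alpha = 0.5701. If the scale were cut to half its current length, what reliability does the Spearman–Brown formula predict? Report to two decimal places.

predicted reliability = 0.40

Length factor m = 1/2
α' = m·α / (1 − (1−m)·α)
   = 1/2 × 0.5701 / (1 − (1 − 1/2) × 0.5701)
   = 0.2851 / 0.7149 = 0.40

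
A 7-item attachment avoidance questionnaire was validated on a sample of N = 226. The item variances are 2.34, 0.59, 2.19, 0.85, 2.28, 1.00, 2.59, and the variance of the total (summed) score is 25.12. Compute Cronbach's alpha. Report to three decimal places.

α = 0.617

Σσᵢ² = 2.34 + 0.59 + 2.19 + 0.85 + 2.28 + 1.00 + 2.59 = 11.84
α = (k/(k−1))·(1 − Σσᵢ²/σ²_total) = (7/6)·(1 − 11.84/25.12) = 0.617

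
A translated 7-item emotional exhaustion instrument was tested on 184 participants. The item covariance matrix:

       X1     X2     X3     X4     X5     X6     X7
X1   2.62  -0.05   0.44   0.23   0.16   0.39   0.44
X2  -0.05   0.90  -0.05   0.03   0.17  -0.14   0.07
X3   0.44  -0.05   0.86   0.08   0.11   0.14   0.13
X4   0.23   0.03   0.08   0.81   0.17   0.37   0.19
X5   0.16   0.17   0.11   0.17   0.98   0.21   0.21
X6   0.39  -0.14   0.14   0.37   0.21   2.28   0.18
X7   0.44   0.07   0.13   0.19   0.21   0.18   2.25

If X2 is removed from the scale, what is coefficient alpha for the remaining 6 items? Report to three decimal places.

coefficient alpha = 0.496

Remaining items: X1, X3, X4, X5, X6, X7 (k = 6).
ΣVar(i) = 2.62 + 0.86 + 0.81 + 0.98 + 2.28 + 2.25 = 9.80
total variance = 9.80 + 2 × 3.45 = 16.70
α (item deleted) = (6/5)·(1 − 9.80/16.70) = 0.496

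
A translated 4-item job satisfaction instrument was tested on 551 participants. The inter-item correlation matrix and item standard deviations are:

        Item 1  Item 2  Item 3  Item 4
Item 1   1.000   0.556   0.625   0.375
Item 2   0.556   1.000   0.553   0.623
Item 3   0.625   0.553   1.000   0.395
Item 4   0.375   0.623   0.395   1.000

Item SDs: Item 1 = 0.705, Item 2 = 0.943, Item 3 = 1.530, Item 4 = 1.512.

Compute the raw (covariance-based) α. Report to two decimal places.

α = 0.76

Σσ²ᵢ = 0.705² + 0.943² + 1.530² + 1.512² = 6.0133
Covariances σ_ij = r_ij · s_i · s_j:
  σ(Item 1,Item 2) = 0.556 × 0.705 × 0.943 = 0.3696
  σ(Item 1,Item 3) = 0.625 × 0.705 × 1.530 = 0.6742
  σ(Item 1,Item 4) = 0.375 × 0.705 × 1.512 = 0.3997
  σ(Item 2,Item 3) = 0.553 × 0.943 × 1.530 = 0.7979
  σ(Item 2,Item 4) = 0.623 × 0.943 × 1.512 = 0.8883
  σ(Item 3,Item 4) = 0.395 × 1.530 × 1.512 = 0.9138
σ²_T = Σσ²ᵢ + 2·Σσ_ij = 6.0133 + 2 × 4.0435 = 14.1003
α = (4/3)·(1 − 6.0133/14.1003) = 0.76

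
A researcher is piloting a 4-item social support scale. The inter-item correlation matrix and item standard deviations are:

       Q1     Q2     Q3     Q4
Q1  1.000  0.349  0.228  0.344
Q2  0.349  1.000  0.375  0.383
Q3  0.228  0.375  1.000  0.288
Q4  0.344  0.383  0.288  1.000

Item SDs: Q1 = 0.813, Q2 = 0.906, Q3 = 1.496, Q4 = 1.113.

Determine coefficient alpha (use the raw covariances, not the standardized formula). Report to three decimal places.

Σσ²ᵢ = 0.813² + 0.906² + 1.496² + 1.113² = 4.9586
Covariances σ_ij = r_ij · s_i · s_j:
  σ(Q1,Q2) = 0.349 × 0.813 × 0.906 = 0.2571
  σ(Q1,Q3) = 0.228 × 0.813 × 1.496 = 0.2773
  σ(Q1,Q4) = 0.344 × 0.813 × 1.113 = 0.3113
  σ(Q2,Q3) = 0.375 × 0.906 × 1.496 = 0.5083
  σ(Q2,Q4) = 0.383 × 0.906 × 1.113 = 0.3862
  σ(Q3,Q4) = 0.288 × 1.496 × 1.113 = 0.4795
σ²_T = Σσ²ᵢ + 2·Σσ_ij = 4.9586 + 2 × 2.2197 = 9.3980
α = (4/3)·(1 − 4.9586/9.3980) = 0.630

coefficient alpha = 0.630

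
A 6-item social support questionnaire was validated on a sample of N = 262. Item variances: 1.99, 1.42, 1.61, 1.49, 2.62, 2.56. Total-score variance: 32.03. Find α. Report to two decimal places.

α = 0.76

ΣVar(i) = 1.99 + 1.42 + 1.61 + 1.49 + 2.62 + 2.56 = 11.69
α = (k/(k−1))·(1 − ΣVar(i)/σ²_T) = (6/5)·(1 − 11.69/32.03) = 0.76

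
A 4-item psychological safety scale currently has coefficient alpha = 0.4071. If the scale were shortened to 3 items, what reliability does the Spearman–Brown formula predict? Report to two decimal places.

predicted reliability = 0.34

Length factor m = 3/4 = 0.7500
α' = m·α / (1 − (1−m)·α)
   = 3/4 × 0.4071 / (1 − (1 − 3/4) × 0.4071)
   = 0.3053 / 0.8982 = 0.34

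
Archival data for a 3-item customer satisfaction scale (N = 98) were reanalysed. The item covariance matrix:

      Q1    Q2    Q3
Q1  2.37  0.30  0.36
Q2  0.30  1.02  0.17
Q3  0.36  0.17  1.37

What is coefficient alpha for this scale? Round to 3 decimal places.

α = 0.388

sum of item variances = 2.37 + 1.02 + 1.37 = 4.76
Sum of off-diagonal covariances = 0.83
Var(T) = 4.76 + 2 × 0.83 = 6.42
α = (k/(k−1))·(1 − sum of item variances/Var(T)) = (3/2)·(1 − 4.76/6.42) = 0.388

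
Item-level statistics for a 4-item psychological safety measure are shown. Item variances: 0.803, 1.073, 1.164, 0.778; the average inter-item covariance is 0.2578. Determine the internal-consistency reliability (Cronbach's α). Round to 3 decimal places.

Σσᵢ² = 0.803 + 1.073 + 1.164 + 0.778 = 3.818
Sum of the 6 distinct covariances = 6 × 0.2578 = 1.5468
Var(T) = Σσᵢ² + 2·Σcov = 3.818 + 2 × 1.5468 = 6.9116
α = (4/3)·(1 − 3.818/6.9116) = 0.597

α = 0.597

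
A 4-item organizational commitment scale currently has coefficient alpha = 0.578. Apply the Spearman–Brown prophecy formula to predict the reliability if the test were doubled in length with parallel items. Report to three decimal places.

Length factor m = 2
α' = m·α / (1 + (m−1)·α)
   = 2 × 0.578 / (1 + (2 − 1) × 0.578)
   = 1.1560 / 1.5780 = 0.733

predicted reliability = 0.733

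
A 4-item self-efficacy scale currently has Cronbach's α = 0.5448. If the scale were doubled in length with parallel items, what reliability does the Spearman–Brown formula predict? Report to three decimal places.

Length factor m = 2
α' = m·α / (1 + (m−1)·α)
   = 2 × 0.5448 / (1 + (2 − 1) × 0.5448)
   = 1.0896 / 1.5448 = 0.705

predicted reliability = 0.705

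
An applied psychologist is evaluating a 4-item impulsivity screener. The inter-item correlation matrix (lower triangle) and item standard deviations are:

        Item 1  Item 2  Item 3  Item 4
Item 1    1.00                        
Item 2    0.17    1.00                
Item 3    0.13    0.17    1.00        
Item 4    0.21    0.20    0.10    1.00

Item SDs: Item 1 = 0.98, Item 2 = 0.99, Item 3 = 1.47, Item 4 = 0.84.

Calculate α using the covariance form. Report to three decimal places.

α = 0.409

Σσ²ᵢ = 0.98² + 0.99² + 1.47² + 0.84² = 4.8070
Covariances σ_ij = r_ij · s_i · s_j:
  σ(Item 1,Item 2) = 0.17 × 0.98 × 0.99 = 0.1649
  σ(Item 1,Item 3) = 0.13 × 0.98 × 1.47 = 0.1873
  σ(Item 1,Item 4) = 0.21 × 0.98 × 0.84 = 0.1729
  σ(Item 2,Item 3) = 0.17 × 0.99 × 1.47 = 0.2474
  σ(Item 2,Item 4) = 0.20 × 0.99 × 0.84 = 0.1663
  σ(Item 3,Item 4) = 0.10 × 1.47 × 0.84 = 0.1235
σ²_T = Σσ²ᵢ + 2·Σσ_ij = 4.8070 + 2 × 1.0623 = 6.9316
α = (4/3)·(1 − 4.8070/6.9316) = 0.409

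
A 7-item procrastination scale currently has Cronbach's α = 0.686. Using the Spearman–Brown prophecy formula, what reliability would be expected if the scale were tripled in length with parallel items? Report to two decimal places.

predicted reliability = 0.87

Length factor m = 3
α' = m·α / (1 + (m−1)·α)
   = 3 × 0.686 / (1 + (3 − 1) × 0.686)
   = 2.0580 / 2.3720 = 0.87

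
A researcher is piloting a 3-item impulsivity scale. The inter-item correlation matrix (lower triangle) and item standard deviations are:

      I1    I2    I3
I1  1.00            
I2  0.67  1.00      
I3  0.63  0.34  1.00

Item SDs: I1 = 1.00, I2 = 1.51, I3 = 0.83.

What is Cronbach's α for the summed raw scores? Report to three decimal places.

Σσ²ᵢ = 1.00² + 1.51² + 0.83² = 3.9690
Covariances σ_ij = r_ij · s_i · s_j:
  σ(I1,I2) = 0.67 × 1.00 × 1.51 = 1.0117
  σ(I1,I3) = 0.63 × 1.00 × 0.83 = 0.5229
  σ(I2,I3) = 0.34 × 1.51 × 0.83 = 0.4261
σ²_T = Σσ²ᵢ + 2·Σσ_ij = 3.9690 + 2 × 1.9607 = 7.8904
α = (3/2)·(1 − 3.9690/7.8904) = 0.745

Cronbach's α = 0.745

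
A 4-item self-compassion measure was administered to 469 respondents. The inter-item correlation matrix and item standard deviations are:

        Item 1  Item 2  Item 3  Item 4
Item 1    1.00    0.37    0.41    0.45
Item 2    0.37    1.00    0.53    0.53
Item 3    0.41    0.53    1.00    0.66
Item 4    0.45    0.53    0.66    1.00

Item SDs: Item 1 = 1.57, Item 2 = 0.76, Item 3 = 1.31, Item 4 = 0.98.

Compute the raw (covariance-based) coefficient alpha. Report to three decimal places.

Σσ²ᵢ = 1.57² + 0.76² + 1.31² + 0.98² = 5.7190
Covariances σ_ij = r_ij · s_i · s_j:
  σ(Item 1,Item 2) = 0.37 × 1.57 × 0.76 = 0.4415
  σ(Item 1,Item 3) = 0.41 × 1.57 × 1.31 = 0.8432
  σ(Item 1,Item 4) = 0.45 × 1.57 × 0.98 = 0.6924
  σ(Item 2,Item 3) = 0.53 × 0.76 × 1.31 = 0.5277
  σ(Item 2,Item 4) = 0.53 × 0.76 × 0.98 = 0.3947
  σ(Item 3,Item 4) = 0.66 × 1.31 × 0.98 = 0.8473
σ²_T = Σσ²ᵢ + 2·Σσ_ij = 5.7190 + 2 × 3.7468 = 13.2126
α = (4/3)·(1 − 5.7190/13.2126) = 0.756

α = 0.756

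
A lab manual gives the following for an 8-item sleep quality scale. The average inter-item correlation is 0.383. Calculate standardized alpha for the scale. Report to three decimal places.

Standardized α = k·r̄ / (1 + (k−1)·r̄) = 8 × 0.383 / (1 + 7 × 0.383)
  = 3.0640 / 3.6810 = 0.832

α = 0.832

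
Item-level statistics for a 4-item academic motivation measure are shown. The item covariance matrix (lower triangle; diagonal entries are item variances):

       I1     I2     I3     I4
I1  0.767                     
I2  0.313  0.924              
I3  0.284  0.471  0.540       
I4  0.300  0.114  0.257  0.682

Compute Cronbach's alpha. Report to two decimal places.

sum of item variances = 0.767 + 0.924 + 0.540 + 0.682 = 2.913
Sum of the distinct covariances = 1.739
total variance = 2.913 + 2 × 1.739 = 6.391
α = (k/(k−1))·(1 − sum of item variances/total variance) = (4/3)·(1 − 2.913/6.391) = 0.73

Cronbach's alpha = 0.73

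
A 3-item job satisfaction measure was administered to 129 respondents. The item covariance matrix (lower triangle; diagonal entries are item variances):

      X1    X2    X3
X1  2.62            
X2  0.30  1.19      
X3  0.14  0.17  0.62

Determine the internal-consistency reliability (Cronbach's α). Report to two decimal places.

Cronbach's α = 0.32

Σσ²ᵢ = 2.62 + 1.19 + 0.62 = 4.43
Sum of off-diagonal covariances = 0.61
total variance = 4.43 + 2 × 0.61 = 5.65
α = (k/(k−1))·(1 − Σσ²ᵢ/total variance) = (3/2)·(1 − 4.43/5.65) = 0.32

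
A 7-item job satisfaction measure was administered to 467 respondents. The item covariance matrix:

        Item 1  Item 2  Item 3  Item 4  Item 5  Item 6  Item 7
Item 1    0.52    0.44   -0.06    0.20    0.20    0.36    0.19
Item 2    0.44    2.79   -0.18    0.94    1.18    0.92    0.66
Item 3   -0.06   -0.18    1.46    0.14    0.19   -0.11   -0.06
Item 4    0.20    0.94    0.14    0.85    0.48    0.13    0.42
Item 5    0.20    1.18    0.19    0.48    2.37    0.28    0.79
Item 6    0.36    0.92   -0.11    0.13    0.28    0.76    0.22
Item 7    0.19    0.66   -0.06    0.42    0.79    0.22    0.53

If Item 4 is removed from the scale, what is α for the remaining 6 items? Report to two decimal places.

α = 0.65

Remaining items: Item 1, Item 2, Item 3, Item 5, Item 6, Item 7 (k = 6).
sum of item variances = 0.52 + 2.79 + 1.46 + 2.37 + 0.76 + 0.53 = 8.43
Var(T) = 8.43 + 2 × 5.02 = 18.47
α (item deleted) = (6/5)·(1 − 8.43/18.47) = 0.65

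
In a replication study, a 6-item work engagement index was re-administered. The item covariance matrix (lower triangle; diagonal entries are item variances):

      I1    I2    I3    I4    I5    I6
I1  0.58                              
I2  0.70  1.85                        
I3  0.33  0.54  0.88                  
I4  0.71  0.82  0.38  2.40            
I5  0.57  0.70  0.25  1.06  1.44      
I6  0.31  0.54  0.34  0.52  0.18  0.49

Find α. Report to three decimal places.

α = 0.811

ΣVar(i) = 0.58 + 1.85 + 0.88 + 2.40 + 1.44 + 0.49 = 7.64
Sum of off-diagonal covariances = 7.95
σ²_total = 7.64 + 2 × 7.95 = 23.54
α = (k/(k−1))·(1 − ΣVar(i)/σ²_total) = (6/5)·(1 − 7.64/23.54) = 0.811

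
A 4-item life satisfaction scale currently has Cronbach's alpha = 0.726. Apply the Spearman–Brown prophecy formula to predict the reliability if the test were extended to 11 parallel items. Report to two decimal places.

predicted reliability = 0.88

Length factor m = 11/4 = 2.7500
α' = m·α / (1 + (m−1)·α)
   = 11/4 × 0.726 / (1 + (11/4 − 1) × 0.726)
   = 1.9965 / 2.2705 = 0.88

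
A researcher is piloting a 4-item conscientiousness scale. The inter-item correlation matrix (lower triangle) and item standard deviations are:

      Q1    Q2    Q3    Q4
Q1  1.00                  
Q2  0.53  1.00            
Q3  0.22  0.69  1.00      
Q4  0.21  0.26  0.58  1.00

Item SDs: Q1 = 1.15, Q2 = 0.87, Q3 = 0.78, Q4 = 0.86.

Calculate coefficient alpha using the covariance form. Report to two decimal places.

coefficient alpha = 0.72

Σσ²ᵢ = 1.15² + 0.87² + 0.78² + 0.86² = 3.4274
Covariances σ_ij = r_ij · s_i · s_j:
  σ(Q1,Q2) = 0.53 × 1.15 × 0.87 = 0.5303
  σ(Q1,Q3) = 0.22 × 1.15 × 0.78 = 0.1973
  σ(Q1,Q4) = 0.21 × 1.15 × 0.86 = 0.2077
  σ(Q2,Q3) = 0.69 × 0.87 × 0.78 = 0.4682
  σ(Q2,Q4) = 0.26 × 0.87 × 0.86 = 0.1945
  σ(Q3,Q4) = 0.58 × 0.78 × 0.86 = 0.3891
σ²_T = Σσ²ᵢ + 2·Σσ_ij = 3.4274 + 2 × 1.9871 = 7.4016
α = (4/3)·(1 − 3.4274/7.4016) = 0.72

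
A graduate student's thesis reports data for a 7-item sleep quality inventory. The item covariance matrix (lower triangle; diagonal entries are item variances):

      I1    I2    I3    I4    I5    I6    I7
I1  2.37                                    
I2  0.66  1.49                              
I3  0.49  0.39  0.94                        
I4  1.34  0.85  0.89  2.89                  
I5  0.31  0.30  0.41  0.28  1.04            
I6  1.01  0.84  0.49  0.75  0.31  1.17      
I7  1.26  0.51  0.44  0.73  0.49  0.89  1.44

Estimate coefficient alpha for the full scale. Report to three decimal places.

Σσ²ᵢ = 2.37 + 1.49 + 0.94 + 2.89 + 1.04 + 1.17 + 1.44 = 11.34
Sum of the distinct covariances = 13.64
Var(T) = 11.34 + 2 × 13.64 = 38.62
α = (k/(k−1))·(1 − Σσ²ᵢ/Var(T)) = (7/6)·(1 − 11.34/38.62) = 0.824

coefficient alpha = 0.824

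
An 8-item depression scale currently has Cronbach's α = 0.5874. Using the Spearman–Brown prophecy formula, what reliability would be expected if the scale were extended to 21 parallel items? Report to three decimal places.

Length factor m = 21/8 = 2.6250
α' = m·α / (1 + (m−1)·α)
   = 21/8 × 0.5874 / (1 + (21/8 − 1) × 0.5874)
   = 1.5419 / 1.9545 = 0.789

predicted reliability = 0.789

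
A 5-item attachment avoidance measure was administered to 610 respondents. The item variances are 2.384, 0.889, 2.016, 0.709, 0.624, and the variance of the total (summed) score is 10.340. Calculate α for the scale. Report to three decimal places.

sum of item variances = 2.384 + 0.889 + 2.016 + 0.709 + 0.624 = 6.622
α = (k/(k−1))·(1 − sum of item variances/σ²_total) = (5/4)·(1 − 6.622/10.340) = 0.449

α = 0.449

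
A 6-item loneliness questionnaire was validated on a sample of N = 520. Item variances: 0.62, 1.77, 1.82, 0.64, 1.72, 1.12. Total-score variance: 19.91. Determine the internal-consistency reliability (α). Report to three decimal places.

Σσ²ᵢ = 0.62 + 1.77 + 1.82 + 0.64 + 1.72 + 1.12 = 7.69
α = (k/(k−1))·(1 − Σσ²ᵢ/Var(T)) = (6/5)·(1 − 7.69/19.91) = 0.737

α = 0.737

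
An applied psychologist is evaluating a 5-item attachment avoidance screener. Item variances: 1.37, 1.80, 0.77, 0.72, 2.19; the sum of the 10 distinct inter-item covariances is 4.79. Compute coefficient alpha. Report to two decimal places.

α = 0.73

ΣVar(i) = 1.37 + 1.80 + 0.77 + 0.72 + 2.19 = 6.85
Sum of distinct covariances = 4.79
σ²_total = ΣVar(i) + 2·Σcov = 6.85 + 2 × 4.79 = 16.43
α = (5/4)·(1 − 6.85/16.43) = 0.73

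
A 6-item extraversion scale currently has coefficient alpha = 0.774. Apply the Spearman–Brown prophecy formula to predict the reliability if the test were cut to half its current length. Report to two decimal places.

Length factor m = 1/2
α' = m·α / (1 − (1−m)·α)
   = 1/2 × 0.774 / (1 − (1 − 1/2) × 0.774)
   = 0.3870 / 0.6130 = 0.63

predicted reliability = 0.63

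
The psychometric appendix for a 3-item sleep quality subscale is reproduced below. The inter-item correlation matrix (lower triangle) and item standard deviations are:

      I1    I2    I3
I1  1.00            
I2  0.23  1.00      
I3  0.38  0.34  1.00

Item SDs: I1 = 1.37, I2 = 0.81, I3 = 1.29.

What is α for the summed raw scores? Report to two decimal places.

α = 0.57

Σσ²ᵢ = 1.37² + 0.81² + 1.29² = 4.1971
Covariances σ_ij = r_ij · s_i · s_j:
  σ(I1,I2) = 0.23 × 1.37 × 0.81 = 0.2552
  σ(I1,I3) = 0.38 × 1.37 × 1.29 = 0.6716
  σ(I2,I3) = 0.34 × 0.81 × 1.29 = 0.3553
σ²_T = Σσ²ᵢ + 2·Σσ_ij = 4.1971 + 2 × 1.2821 = 6.7613
α = (3/2)·(1 − 4.1971/6.7613) = 0.57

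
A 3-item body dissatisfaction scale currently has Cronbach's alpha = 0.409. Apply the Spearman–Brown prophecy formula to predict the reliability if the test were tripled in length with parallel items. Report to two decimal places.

predicted reliability = 0.67

Length factor m = 3
α' = m·α / (1 + (m−1)·α)
   = 3 × 0.409 / (1 + (3 − 1) × 0.409)
   = 1.2270 / 1.8180 = 0.67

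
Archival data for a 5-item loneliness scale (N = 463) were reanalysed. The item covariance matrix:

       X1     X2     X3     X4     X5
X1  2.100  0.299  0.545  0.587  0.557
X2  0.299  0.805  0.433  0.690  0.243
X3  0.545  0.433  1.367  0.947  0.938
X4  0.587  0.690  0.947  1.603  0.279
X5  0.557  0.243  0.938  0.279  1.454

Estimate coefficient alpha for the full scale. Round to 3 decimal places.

α = 0.751

ΣVar(i) = 2.100 + 0.805 + 1.367 + 1.603 + 1.454 = 7.329
Σ_{i<j} σ_ij = 5.518
total variance = 7.329 + 2 × 5.518 = 18.365
α = (k/(k−1))·(1 − ΣVar(i)/total variance) = (5/4)·(1 − 7.329/18.365) = 0.751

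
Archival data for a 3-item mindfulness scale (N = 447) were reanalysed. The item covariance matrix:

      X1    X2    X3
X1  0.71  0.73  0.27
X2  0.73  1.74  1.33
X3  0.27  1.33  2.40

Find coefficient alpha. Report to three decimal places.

ΣVar(i) = 0.71 + 1.74 + 2.40 = 4.85
Σ_{i<j} σ_ij = 2.33
Var(T) = 4.85 + 2 × 2.33 = 9.51
α = (k/(k−1))·(1 − ΣVar(i)/Var(T)) = (3/2)·(1 − 4.85/9.51) = 0.735

α = 0.735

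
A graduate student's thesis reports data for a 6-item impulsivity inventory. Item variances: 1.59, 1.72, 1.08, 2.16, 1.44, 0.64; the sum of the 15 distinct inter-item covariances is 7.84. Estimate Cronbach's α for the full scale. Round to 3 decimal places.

Σσᵢ² = 1.59 + 1.72 + 1.08 + 2.16 + 1.44 + 0.64 = 8.63
Sum of distinct covariances = 7.84
total variance = Σσᵢ² + 2·Σcov = 8.63 + 2 × 7.84 = 24.31
α = (6/5)·(1 − 8.63/24.31) = 0.774

Cronbach's α = 0.774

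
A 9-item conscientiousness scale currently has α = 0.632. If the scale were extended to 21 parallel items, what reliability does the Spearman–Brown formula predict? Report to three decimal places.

predicted reliability = 0.800

Length factor m = 21/9 = 2.3333
α' = m·α / (1 + (m−1)·α)
   = 21/9 × 0.632 / (1 + (21/9 − 1) × 0.632)
   = 1.4747 / 1.8427 = 0.800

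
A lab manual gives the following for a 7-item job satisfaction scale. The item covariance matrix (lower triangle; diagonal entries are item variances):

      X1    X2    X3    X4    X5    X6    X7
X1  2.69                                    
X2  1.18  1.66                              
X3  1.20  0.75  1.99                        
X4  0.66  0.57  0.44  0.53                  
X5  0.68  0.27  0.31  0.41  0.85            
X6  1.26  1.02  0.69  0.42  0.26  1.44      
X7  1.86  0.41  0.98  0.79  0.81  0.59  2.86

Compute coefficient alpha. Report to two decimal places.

ΣVar(i) = 2.69 + 1.66 + 1.99 + 0.53 + 0.85 + 1.44 + 2.86 = 12.02
Sum of off-diagonal covariances = 15.56
σ²_T = 12.02 + 2 × 15.56 = 43.14
α = (k/(k−1))·(1 − ΣVar(i)/σ²_T) = (7/6)·(1 − 12.02/43.14) = 0.84

coefficient alpha = 0.84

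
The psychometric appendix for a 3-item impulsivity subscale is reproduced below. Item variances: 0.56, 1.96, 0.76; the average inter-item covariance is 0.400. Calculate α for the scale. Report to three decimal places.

Σσ²ᵢ = 0.56 + 1.96 + 0.76 = 3.28
Sum of the 3 distinct covariances = 3 × 0.400 = 1.200
σ²_T = Σσ²ᵢ + 2·Σcov = 3.28 + 2 × 1.200 = 5.680
α = (3/2)·(1 − 3.28/5.680) = 0.634

α = 0.634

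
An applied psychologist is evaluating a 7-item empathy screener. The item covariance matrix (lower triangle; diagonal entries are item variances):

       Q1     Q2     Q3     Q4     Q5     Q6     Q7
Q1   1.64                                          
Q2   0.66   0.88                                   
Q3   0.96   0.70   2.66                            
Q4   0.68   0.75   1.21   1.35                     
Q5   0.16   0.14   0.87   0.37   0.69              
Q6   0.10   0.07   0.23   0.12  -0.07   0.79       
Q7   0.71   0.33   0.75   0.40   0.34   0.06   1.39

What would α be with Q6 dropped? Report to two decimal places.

α = 0.81

Remaining items: Q1, Q2, Q3, Q4, Q5, Q7 (k = 6).
sum of item variances = 1.64 + 0.88 + 2.66 + 1.35 + 0.69 + 1.39 = 8.61
σ²_T = 8.61 + 2 × 9.03 = 26.67
α (item deleted) = (6/5)·(1 − 8.61/26.67) = 0.81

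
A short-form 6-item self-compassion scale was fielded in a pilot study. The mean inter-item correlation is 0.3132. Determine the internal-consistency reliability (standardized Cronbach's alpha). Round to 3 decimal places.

α = 0.732

Standardized α = k·r̄ / (1 + (k−1)·r̄) = 6 × 0.3132 / (1 + 5 × 0.3132)
  = 1.8792 / 2.5660 = 0.732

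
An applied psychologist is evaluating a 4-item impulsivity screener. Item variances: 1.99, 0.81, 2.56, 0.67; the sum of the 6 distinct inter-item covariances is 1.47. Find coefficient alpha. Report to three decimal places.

ΣVar(i) = 1.99 + 0.81 + 2.56 + 0.67 = 6.03
Sum of distinct covariances = 1.47
total variance = ΣVar(i) + 2·Σcov = 6.03 + 2 × 1.47 = 8.97
α = (4/3)·(1 − 6.03/8.97) = 0.437

α = 0.437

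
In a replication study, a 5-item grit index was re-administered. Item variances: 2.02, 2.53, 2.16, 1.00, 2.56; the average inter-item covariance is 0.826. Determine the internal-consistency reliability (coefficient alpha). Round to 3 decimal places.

α = 0.771

Σσᵢ² = 2.02 + 2.53 + 2.16 + 1.00 + 2.56 = 10.27
Sum of the 10 distinct covariances = 10 × 0.826 = 8.260
total variance = Σσᵢ² + 2·Σcov = 10.27 + 2 × 8.260 = 26.790
α = (5/4)·(1 − 10.27/26.790) = 0.771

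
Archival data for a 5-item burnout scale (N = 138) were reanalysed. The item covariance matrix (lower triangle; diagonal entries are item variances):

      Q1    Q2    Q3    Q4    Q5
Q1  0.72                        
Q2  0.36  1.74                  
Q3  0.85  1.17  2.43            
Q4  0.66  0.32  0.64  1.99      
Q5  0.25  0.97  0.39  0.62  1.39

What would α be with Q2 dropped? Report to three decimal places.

Remaining items: Q1, Q3, Q4, Q5 (k = 4).
Σσᵢ² = 0.72 + 2.43 + 1.99 + 1.39 = 6.53
σ²_total = 6.53 + 2 × 3.41 = 13.35
α (item deleted) = (4/3)·(1 − 6.53/13.35) = 0.681

α = 0.681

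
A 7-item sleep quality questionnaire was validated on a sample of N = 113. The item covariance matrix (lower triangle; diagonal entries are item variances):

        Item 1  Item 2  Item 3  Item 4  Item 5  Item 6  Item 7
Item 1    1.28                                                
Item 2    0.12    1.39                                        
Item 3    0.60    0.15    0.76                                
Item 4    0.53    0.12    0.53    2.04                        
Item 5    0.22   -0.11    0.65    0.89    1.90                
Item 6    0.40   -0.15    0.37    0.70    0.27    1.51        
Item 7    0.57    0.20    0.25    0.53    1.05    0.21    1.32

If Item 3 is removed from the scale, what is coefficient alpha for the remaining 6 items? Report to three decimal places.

coefficient alpha = 0.648

Remaining items: Item 1, Item 2, Item 4, Item 5, Item 6, Item 7 (k = 6).
Σσᵢ² = 1.28 + 1.39 + 2.04 + 1.90 + 1.51 + 1.32 = 9.44
Var(T) = 9.44 + 2 × 5.55 = 20.54
α (item deleted) = (6/5)·(1 − 9.44/20.54) = 0.648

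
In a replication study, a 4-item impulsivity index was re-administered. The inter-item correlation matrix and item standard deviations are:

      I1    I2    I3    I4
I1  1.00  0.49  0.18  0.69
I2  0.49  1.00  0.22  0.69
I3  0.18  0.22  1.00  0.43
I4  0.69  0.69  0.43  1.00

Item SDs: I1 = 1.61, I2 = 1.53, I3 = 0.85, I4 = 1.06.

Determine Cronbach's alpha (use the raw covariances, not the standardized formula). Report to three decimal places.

Σσ²ᵢ = 1.61² + 1.53² + 0.85² + 1.06² = 6.7791
Covariances σ_ij = r_ij · s_i · s_j:
  σ(I1,I2) = 0.49 × 1.61 × 1.53 = 1.2070
  σ(I1,I3) = 0.18 × 1.61 × 0.85 = 0.2463
  σ(I1,I4) = 0.69 × 1.61 × 1.06 = 1.1776
  σ(I2,I3) = 0.22 × 1.53 × 0.85 = 0.2861
  σ(I2,I4) = 0.69 × 1.53 × 1.06 = 1.1190
  σ(I3,I4) = 0.43 × 0.85 × 1.06 = 0.3874
σ²_T = Σσ²ᵢ + 2·Σσ_ij = 6.7791 + 2 × 4.4234 = 15.6259
α = (4/3)·(1 − 6.7791/15.6259) = 0.755

α = 0.755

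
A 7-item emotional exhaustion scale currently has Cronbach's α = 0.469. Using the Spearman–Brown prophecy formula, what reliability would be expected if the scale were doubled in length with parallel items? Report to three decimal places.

predicted reliability = 0.639

Length factor m = 2
α' = m·α / (1 + (m−1)·α)
   = 2 × 0.469 / (1 + (2 − 1) × 0.469)
   = 0.9380 / 1.4690 = 0.639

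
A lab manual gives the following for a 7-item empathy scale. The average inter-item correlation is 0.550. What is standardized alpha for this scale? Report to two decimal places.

standardized alpha = 0.90

Standardized α = k·r̄ / (1 + (k−1)·r̄) = 7 × 0.550 / (1 + 6 × 0.550)
  = 3.8500 / 4.3000 = 0.90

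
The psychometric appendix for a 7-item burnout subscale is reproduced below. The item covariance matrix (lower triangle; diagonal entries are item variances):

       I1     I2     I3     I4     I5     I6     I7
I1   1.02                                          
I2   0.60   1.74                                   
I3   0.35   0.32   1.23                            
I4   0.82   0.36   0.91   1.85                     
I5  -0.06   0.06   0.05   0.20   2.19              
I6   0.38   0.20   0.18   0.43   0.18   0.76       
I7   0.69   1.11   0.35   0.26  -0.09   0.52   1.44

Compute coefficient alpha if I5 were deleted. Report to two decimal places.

Remaining items: I1, I2, I3, I4, I6, I7 (k = 6).
sum of item variances = 1.02 + 1.74 + 1.23 + 1.85 + 0.76 + 1.44 = 8.04
total variance = 8.04 + 2 × 7.48 = 23.00
α (item deleted) = (6/5)·(1 − 8.04/23.00) = 0.78

coefficient alpha = 0.78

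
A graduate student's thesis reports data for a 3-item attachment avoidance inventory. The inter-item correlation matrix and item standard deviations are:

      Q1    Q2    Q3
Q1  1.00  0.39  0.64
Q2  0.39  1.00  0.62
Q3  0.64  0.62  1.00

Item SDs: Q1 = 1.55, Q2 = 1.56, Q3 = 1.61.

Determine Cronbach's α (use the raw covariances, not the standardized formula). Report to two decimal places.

Cronbach's α = 0.79

Σσ²ᵢ = 1.55² + 1.56² + 1.61² = 7.4282
Covariances σ_ij = r_ij · s_i · s_j:
  σ(Q1,Q2) = 0.39 × 1.55 × 1.56 = 0.9430
  σ(Q1,Q3) = 0.64 × 1.55 × 1.61 = 1.5971
  σ(Q2,Q3) = 0.62 × 1.56 × 1.61 = 1.5572
σ²_T = Σσ²ᵢ + 2·Σσ_ij = 7.4282 + 2 × 4.0973 = 15.6228
α = (3/2)·(1 − 7.4282/15.6228) = 0.79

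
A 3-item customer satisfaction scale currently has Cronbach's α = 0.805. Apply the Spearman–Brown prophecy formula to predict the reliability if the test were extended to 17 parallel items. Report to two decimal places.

Length factor m = 17/3 = 5.6667
α' = m·α / (1 + (m−1)·α)
   = 17/3 × 0.805 / (1 + (17/3 − 1) × 0.805)
   = 4.5617 / 4.7567 = 0.96

predicted reliability = 0.96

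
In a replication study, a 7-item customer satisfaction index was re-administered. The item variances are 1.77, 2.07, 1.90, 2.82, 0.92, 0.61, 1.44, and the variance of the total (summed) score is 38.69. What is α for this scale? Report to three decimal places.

Σσᵢ² = 1.77 + 2.07 + 1.90 + 2.82 + 0.92 + 0.61 + 1.44 = 11.53
α = (k/(k−1))·(1 − Σσᵢ²/σ²_T) = (7/6)·(1 − 11.53/38.69) = 0.819

α = 0.819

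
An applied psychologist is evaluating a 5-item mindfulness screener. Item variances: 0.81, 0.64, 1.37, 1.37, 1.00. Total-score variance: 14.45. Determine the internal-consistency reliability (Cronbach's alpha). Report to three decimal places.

Cronbach's alpha = 0.801

sum of item variances = 0.81 + 0.64 + 1.37 + 1.37 + 1.00 = 5.19
α = (k/(k−1))·(1 − sum of item variances/σ²_total) = (5/4)·(1 − 5.19/14.45) = 0.801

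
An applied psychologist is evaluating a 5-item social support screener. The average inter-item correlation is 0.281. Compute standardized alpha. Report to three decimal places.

Standardized α = k·r̄ / (1 + (k−1)·r̄) = 5 × 0.281 / (1 + 4 × 0.281)
  = 1.4050 / 2.1240 = 0.661

standardized alpha = 0.661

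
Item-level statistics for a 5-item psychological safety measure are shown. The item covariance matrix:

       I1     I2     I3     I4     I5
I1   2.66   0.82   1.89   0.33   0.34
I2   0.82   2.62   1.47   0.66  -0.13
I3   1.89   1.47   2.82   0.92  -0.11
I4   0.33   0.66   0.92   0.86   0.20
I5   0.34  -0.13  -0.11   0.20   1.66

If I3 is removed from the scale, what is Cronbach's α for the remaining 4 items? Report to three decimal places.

Remaining items: I1, I2, I4, I5 (k = 4).
Σσ²ᵢ = 2.66 + 2.62 + 0.86 + 1.66 = 7.80
total variance = 7.80 + 2 × 2.22 = 12.24
α (item deleted) = (4/3)·(1 − 7.80/12.24) = 0.484

α = 0.484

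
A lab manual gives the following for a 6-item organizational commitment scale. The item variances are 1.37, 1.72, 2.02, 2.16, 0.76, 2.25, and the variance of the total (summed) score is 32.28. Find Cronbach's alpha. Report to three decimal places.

α = 0.818

Σσ²ᵢ = 1.37 + 1.72 + 2.02 + 2.16 + 0.76 + 2.25 = 10.28
α = (k/(k−1))·(1 − Σσ²ᵢ/σ²_T) = (6/5)·(1 − 10.28/32.28) = 0.818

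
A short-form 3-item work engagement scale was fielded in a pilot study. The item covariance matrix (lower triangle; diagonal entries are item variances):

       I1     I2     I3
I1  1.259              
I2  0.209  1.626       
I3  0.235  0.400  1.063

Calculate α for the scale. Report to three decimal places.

sum of item variances = 1.259 + 1.626 + 1.063 = 3.948
Sum of the distinct covariances = 0.844
Var(T) = 3.948 + 2 × 0.844 = 5.636
α = (k/(k−1))·(1 − sum of item variances/Var(T)) = (3/2)·(1 − 3.948/5.636) = 0.449

α = 0.449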